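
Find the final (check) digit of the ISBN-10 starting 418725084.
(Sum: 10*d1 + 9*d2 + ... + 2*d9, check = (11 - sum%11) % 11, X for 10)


Weighted sum: 231
231 mod 11 = 0

Check digit: 0


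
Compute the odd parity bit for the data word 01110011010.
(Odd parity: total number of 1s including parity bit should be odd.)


Number of 1s in data: 6
Parity bit: 1

1


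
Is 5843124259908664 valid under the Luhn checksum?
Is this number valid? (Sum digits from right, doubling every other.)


Luhn sum = 73
73 mod 10 = 3

Invalid (Luhn sum mod 10 = 3)


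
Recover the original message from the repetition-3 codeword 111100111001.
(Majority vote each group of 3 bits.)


Groups: 111, 100, 111, 001
Majority votes: 1010

1010


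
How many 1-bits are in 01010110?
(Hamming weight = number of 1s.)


Counting 1s in 01010110

4


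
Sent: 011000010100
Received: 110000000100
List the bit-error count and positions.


XOR: 101000010000

3 error(s) at position(s): 0, 2, 7


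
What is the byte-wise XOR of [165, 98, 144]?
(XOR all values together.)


XOR chain: 165 ^ 98 ^ 144 = 87

87


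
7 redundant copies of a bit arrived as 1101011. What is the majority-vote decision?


Ones: 5 out of 7
Threshold: 4

1 (5/7 voted 1)


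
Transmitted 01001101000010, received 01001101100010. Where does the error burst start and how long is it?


XOR: 00000000100000

Burst at position 8, length 1


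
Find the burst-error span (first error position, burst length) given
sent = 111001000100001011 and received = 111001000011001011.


XOR: 000000000111000000

Burst at position 9, length 3


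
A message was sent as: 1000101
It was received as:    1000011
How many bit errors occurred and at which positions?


XOR: 0000110

2 error(s) at position(s): 4, 5


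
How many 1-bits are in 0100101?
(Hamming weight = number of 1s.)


Counting 1s in 0100101

3


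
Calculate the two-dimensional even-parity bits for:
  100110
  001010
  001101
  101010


Row parities: 1011
Column parities: 001011

Row P: 1011, Col P: 001011, Corner: 1


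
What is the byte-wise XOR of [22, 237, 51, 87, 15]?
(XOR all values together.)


XOR chain: 22 ^ 237 ^ 51 ^ 87 ^ 15 = 144

144


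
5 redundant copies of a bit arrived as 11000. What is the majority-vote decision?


Ones: 2 out of 5
Threshold: 3

0 (2/5 voted 1)


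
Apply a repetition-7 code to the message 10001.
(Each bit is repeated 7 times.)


Each bit -> 7 copies

11111110000000000000000000001111111


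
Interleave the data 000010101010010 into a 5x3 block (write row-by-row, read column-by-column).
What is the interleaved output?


Matrix:
  000
  010
  101
  010
  010
Read columns: 001000101100100

001000101100100


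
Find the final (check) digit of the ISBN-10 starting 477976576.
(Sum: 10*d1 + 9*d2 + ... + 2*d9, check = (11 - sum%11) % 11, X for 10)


Weighted sum: 347
347 mod 11 = 6

Check digit: 5


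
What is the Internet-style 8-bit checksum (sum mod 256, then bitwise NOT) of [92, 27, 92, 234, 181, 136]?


Sum = 762 mod 256 = 250
Complement = 5

5


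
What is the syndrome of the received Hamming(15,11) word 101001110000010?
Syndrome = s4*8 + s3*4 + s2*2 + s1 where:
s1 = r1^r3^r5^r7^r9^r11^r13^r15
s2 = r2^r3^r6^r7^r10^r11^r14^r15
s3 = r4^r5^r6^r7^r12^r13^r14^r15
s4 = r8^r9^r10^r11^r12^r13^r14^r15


s1=1, s2=0, s3=1, s4=0

Syndrome = 5 (error at position 5)


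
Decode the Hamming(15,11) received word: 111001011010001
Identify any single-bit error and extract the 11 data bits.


Syndrome = 3: error at position 3

Data: 00101010001 (corrected bit 3)


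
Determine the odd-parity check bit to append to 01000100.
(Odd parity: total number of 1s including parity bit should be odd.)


Number of 1s in data: 2
Parity bit: 1

1


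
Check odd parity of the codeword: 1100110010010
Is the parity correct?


Number of 1s: 6

No, parity error (6 ones)


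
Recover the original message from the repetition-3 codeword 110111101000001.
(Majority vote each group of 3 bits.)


Groups: 110, 111, 101, 000, 001
Majority votes: 11100

11100


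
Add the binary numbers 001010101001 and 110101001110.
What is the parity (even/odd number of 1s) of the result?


001010101001 = 681
110101001110 = 3406
Sum = 4087 = 111111110111
1s count = 11

odd parity (11 ones in 111111110111)


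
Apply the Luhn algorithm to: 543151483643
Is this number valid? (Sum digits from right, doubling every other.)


Luhn sum = 53
53 mod 10 = 3

Invalid (Luhn sum mod 10 = 3)


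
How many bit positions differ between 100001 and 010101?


XOR: 110100
Count of 1s: 3

3


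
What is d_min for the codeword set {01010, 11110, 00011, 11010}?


Comparing all pairs, minimum distance: 1
Can detect 0 errors, correct 0 errors

1


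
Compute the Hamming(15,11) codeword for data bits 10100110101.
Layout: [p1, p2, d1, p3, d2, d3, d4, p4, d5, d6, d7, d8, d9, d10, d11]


Parity bits: p1=0, p2=1, p3=1, p4=0

011101000110101


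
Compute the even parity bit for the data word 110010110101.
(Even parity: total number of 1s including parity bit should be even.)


Number of 1s in data: 7
Parity bit: 1

1


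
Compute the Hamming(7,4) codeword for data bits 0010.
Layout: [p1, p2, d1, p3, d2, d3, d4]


Parity bits: p1=0, p2=1, p3=1

0101010


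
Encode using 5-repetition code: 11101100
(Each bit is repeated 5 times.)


Each bit -> 5 copies

1111111111111110000011111111110000000000


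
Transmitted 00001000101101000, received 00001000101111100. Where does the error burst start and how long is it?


XOR: 00000000000010100

Burst at position 12, length 3


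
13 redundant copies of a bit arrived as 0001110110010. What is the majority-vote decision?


Ones: 6 out of 13
Threshold: 7

0 (6/13 voted 1)


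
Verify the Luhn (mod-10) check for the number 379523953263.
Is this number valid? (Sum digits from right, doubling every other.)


Luhn sum = 62
62 mod 10 = 2

Invalid (Luhn sum mod 10 = 2)


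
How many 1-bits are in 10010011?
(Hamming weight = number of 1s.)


Counting 1s in 10010011

4


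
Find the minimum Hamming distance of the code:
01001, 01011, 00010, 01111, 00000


Comparing all pairs, minimum distance: 1
Can detect 0 errors, correct 0 errors

1


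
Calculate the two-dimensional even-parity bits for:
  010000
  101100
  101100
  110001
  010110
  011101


Row parities: 111110
Column parities: 101010

Row P: 111110, Col P: 101010, Corner: 1


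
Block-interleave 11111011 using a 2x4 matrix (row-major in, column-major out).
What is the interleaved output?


Matrix:
  1111
  1011
Read columns: 11101111

11101111


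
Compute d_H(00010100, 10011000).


XOR: 10001100
Count of 1s: 3

3


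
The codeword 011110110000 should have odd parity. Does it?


Number of 1s: 6

No, parity error (6 ones)


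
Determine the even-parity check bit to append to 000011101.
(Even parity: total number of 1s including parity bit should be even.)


Number of 1s in data: 4
Parity bit: 0

0


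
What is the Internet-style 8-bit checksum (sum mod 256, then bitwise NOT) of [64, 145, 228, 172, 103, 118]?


Sum = 830 mod 256 = 62
Complement = 193

193


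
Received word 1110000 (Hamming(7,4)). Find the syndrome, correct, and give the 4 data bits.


Syndrome = 0: no error detected

Data: 1000 (no errors)


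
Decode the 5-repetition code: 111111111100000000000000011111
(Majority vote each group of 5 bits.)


Groups: 11111, 11111, 00000, 00000, 00000, 11111
Majority votes: 110001

110001


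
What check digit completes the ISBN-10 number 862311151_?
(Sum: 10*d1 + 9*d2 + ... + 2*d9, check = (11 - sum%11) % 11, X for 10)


Weighted sum: 203
203 mod 11 = 5

Check digit: 6


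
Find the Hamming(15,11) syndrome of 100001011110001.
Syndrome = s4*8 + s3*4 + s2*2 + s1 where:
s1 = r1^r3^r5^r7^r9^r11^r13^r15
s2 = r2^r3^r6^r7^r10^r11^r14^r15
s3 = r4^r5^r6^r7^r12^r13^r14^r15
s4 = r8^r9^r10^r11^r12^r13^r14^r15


s1=0, s2=0, s3=0, s4=1

Syndrome = 8 (error at position 8)


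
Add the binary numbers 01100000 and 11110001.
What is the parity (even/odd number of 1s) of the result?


01100000 = 96
11110001 = 241
Sum = 337 = 101010001
1s count = 4

even parity (4 ones in 101010001)


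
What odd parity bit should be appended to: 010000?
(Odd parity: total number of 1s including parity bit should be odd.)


Number of 1s in data: 1
Parity bit: 0

0


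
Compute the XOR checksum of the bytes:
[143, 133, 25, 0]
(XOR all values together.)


XOR chain: 143 ^ 133 ^ 25 ^ 0 = 19

19


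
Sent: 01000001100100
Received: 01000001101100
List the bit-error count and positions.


XOR: 00000000001000

1 error(s) at position(s): 10


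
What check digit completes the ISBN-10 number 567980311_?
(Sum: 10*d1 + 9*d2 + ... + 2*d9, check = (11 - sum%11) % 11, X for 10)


Weighted sum: 288
288 mod 11 = 2

Check digit: 9


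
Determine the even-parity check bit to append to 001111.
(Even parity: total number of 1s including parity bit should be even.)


Number of 1s in data: 4
Parity bit: 0

0


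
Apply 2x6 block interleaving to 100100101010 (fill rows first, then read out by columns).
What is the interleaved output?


Matrix:
  100100
  101010
Read columns: 110001100100

110001100100


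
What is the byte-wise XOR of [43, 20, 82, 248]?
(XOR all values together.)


XOR chain: 43 ^ 20 ^ 82 ^ 248 = 149

149


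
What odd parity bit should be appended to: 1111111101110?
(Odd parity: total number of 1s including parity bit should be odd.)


Number of 1s in data: 11
Parity bit: 0

0


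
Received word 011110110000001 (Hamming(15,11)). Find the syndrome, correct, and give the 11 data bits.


Syndrome = 0: no error detected

Data: 11010000001 (no errors)


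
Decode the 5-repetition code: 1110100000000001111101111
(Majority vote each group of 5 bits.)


Groups: 11101, 00000, 00000, 11111, 01111
Majority votes: 10011

10011


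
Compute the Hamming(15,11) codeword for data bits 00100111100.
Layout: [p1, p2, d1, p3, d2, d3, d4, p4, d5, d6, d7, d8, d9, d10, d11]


Parity bits: p1=0, p2=1, p3=1, p4=0

010101000111100


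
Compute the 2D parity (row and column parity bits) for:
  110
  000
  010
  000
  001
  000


Row parities: 001010
Column parities: 101

Row P: 001010, Col P: 101, Corner: 0


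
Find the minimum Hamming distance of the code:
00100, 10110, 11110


Comparing all pairs, minimum distance: 1
Can detect 0 errors, correct 0 errors

1


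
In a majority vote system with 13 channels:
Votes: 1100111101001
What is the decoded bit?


Ones: 8 out of 13
Threshold: 7

1 (8/13 voted 1)


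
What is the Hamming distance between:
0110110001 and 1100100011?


XOR: 1010010010
Count of 1s: 4

4


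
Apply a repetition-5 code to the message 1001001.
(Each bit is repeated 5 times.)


Each bit -> 5 copies

11111000000000011111000000000011111


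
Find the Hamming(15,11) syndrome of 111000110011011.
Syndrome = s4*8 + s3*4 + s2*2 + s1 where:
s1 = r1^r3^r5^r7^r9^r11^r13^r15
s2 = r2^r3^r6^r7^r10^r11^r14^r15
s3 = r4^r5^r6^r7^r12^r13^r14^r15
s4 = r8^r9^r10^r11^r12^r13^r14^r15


s1=1, s2=0, s3=0, s4=1

Syndrome = 9 (error at position 9)


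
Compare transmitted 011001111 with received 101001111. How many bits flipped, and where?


XOR: 110000000

2 error(s) at position(s): 0, 1


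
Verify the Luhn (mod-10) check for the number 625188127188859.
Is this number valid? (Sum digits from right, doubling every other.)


Luhn sum = 79
79 mod 10 = 9

Invalid (Luhn sum mod 10 = 9)


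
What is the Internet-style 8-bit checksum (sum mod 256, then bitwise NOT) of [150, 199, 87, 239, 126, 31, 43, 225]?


Sum = 1100 mod 256 = 76
Complement = 179

179


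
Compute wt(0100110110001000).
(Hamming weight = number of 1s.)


Counting 1s in 0100110110001000

6


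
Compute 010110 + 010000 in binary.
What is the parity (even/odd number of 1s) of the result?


010110 = 22
010000 = 16
Sum = 38 = 100110
1s count = 3

odd parity (3 ones in 100110)


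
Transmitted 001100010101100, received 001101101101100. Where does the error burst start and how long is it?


XOR: 000001111000000

Burst at position 5, length 4


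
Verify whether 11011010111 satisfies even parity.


Number of 1s: 8

Yes, parity is correct (8 ones)


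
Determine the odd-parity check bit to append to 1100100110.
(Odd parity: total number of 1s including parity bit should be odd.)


Number of 1s in data: 5
Parity bit: 0

0


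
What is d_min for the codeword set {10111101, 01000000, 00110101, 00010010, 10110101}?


Comparing all pairs, minimum distance: 1
Can detect 0 errors, correct 0 errors

1


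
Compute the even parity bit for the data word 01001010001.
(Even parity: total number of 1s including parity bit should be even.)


Number of 1s in data: 4
Parity bit: 0

0


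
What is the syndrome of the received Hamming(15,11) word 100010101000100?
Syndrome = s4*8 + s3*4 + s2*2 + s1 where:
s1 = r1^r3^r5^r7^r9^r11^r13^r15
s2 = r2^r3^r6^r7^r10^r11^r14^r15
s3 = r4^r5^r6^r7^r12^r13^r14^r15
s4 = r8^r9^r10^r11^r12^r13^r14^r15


s1=1, s2=1, s3=1, s4=0

Syndrome = 7 (error at position 7)


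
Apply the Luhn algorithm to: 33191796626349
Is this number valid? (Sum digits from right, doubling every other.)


Luhn sum = 72
72 mod 10 = 2

Invalid (Luhn sum mod 10 = 2)


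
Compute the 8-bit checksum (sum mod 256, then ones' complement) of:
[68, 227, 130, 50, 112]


Sum = 587 mod 256 = 75
Complement = 180

180


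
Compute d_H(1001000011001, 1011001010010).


XOR: 0010001001011
Count of 1s: 5

5


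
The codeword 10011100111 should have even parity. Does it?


Number of 1s: 7

No, parity error (7 ones)


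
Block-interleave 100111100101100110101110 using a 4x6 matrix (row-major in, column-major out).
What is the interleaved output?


Matrix:
  100111
  100101
  100110
  101110
Read columns: 111100000001111110111100

111100000001111110111100


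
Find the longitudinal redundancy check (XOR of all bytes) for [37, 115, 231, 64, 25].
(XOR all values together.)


XOR chain: 37 ^ 115 ^ 231 ^ 64 ^ 25 = 232

232


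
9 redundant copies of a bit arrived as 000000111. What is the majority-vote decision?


Ones: 3 out of 9
Threshold: 5

0 (3/9 voted 1)


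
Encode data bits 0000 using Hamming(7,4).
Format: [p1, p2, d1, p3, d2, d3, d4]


Parity bits: p1=0, p2=0, p3=0

0000000


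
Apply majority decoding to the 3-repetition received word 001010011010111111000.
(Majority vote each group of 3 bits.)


Groups: 001, 010, 011, 010, 111, 111, 000
Majority votes: 0010110

0010110


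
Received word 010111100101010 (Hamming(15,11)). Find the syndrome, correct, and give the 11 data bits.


Syndrome = 10: error at position 10

Data: 01110001010 (corrected bit 10)


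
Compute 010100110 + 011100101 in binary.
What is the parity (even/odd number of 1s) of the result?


010100110 = 166
011100101 = 229
Sum = 395 = 110001011
1s count = 5

odd parity (5 ones in 110001011)


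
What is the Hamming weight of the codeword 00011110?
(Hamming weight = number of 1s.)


Counting 1s in 00011110

4


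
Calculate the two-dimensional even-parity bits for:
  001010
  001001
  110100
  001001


Row parities: 0010
Column parities: 111110

Row P: 0010, Col P: 111110, Corner: 1


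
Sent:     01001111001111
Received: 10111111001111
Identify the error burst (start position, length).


XOR: 11110000000000

Burst at position 0, length 4


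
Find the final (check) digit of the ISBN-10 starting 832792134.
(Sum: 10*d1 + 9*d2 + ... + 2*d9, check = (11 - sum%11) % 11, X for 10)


Weighted sum: 257
257 mod 11 = 4

Check digit: 7


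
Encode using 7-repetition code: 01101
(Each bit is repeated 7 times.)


Each bit -> 7 copies

00000001111111111111100000001111111


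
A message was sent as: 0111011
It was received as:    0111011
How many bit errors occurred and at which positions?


XOR: 0000000

0 errors (received matches sent)


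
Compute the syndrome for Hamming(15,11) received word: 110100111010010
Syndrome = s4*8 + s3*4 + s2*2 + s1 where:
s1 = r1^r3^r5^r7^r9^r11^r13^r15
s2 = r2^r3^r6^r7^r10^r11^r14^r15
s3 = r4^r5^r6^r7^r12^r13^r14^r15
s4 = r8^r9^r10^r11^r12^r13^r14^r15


s1=0, s2=0, s3=1, s4=0

Syndrome = 4 (error at position 4)


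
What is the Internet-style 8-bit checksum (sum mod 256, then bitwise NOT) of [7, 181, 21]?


Sum = 209 mod 256 = 209
Complement = 46

46


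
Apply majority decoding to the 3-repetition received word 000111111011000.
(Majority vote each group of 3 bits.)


Groups: 000, 111, 111, 011, 000
Majority votes: 01110

01110


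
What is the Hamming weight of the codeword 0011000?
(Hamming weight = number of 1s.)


Counting 1s in 0011000

2


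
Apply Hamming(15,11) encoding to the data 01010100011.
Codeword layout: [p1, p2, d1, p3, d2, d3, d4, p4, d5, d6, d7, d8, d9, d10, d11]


Parity bits: p1=1, p2=0, p3=0, p4=1

100010110100011


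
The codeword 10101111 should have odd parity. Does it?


Number of 1s: 6

No, parity error (6 ones)


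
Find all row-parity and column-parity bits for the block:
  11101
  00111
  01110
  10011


Row parities: 0111
Column parities: 00111

Row P: 0111, Col P: 00111, Corner: 1


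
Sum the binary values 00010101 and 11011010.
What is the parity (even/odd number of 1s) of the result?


00010101 = 21
11011010 = 218
Sum = 239 = 11101111
1s count = 7

odd parity (7 ones in 11101111)


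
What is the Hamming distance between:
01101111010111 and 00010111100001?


XOR: 01111000110110
Count of 1s: 8

8


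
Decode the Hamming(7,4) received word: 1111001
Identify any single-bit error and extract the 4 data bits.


Syndrome = 3: error at position 3

Data: 0001 (corrected bit 3)


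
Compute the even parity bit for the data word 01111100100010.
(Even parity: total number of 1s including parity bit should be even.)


Number of 1s in data: 7
Parity bit: 1

1


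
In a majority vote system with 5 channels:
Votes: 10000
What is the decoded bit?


Ones: 1 out of 5
Threshold: 3

0 (1/5 voted 1)


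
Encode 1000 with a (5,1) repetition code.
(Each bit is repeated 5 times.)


Each bit -> 5 copies

11111000000000000000


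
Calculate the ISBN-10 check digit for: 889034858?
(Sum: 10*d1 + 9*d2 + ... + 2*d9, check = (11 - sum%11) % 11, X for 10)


Weighted sum: 325
325 mod 11 = 6

Check digit: 5


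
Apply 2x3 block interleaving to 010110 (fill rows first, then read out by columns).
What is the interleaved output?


Matrix:
  010
  110
Read columns: 011100

011100


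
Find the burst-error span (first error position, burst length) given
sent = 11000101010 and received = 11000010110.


XOR: 00000111100

Burst at position 5, length 4


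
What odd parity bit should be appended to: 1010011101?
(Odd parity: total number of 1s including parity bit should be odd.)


Number of 1s in data: 6
Parity bit: 1

1


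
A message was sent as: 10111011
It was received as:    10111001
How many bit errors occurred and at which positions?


XOR: 00000010

1 error(s) at position(s): 6


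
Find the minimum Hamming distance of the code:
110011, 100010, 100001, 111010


Comparing all pairs, minimum distance: 2
Can detect 1 errors, correct 0 errors

2


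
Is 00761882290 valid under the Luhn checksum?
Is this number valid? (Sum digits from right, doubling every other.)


Luhn sum = 41
41 mod 10 = 1

Invalid (Luhn sum mod 10 = 1)


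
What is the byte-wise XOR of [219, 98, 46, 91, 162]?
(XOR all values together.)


XOR chain: 219 ^ 98 ^ 46 ^ 91 ^ 162 = 110

110


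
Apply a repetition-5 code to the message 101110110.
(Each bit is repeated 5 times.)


Each bit -> 5 copies

111110000011111111111111100000111111111100000


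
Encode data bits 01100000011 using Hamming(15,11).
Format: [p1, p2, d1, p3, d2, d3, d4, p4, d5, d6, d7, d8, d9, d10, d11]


Parity bits: p1=0, p2=1, p3=0, p4=0

010011000000011


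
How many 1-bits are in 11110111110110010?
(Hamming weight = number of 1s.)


Counting 1s in 11110111110110010

12


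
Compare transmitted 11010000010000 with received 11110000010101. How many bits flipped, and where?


XOR: 00100000000101

3 error(s) at position(s): 2, 11, 13


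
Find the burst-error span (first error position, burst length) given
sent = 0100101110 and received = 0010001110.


XOR: 0110100000

Burst at position 1, length 4


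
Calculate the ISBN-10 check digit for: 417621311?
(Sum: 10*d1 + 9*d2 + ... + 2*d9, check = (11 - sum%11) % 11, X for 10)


Weighted sum: 181
181 mod 11 = 5

Check digit: 6


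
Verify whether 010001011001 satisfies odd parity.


Number of 1s: 5

Yes, parity is correct (5 ones)


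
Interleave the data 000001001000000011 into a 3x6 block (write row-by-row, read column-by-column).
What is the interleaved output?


Matrix:
  000001
  001000
  000011
Read columns: 000000010000001101

000000010000001101


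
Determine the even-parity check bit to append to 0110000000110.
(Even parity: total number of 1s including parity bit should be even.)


Number of 1s in data: 4
Parity bit: 0

0


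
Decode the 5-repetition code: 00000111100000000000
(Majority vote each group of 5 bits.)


Groups: 00000, 11110, 00000, 00000
Majority votes: 0100

0100


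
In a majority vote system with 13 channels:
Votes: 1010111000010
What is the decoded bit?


Ones: 6 out of 13
Threshold: 7

0 (6/13 voted 1)


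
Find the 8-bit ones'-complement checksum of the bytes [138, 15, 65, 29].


Sum = 247 mod 256 = 247
Complement = 8

8


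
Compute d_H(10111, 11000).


XOR: 01111
Count of 1s: 4

4


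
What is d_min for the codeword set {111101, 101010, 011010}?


Comparing all pairs, minimum distance: 2
Can detect 1 errors, correct 0 errors

2


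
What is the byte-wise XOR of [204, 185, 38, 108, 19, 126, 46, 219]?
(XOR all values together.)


XOR chain: 204 ^ 185 ^ 38 ^ 108 ^ 19 ^ 126 ^ 46 ^ 219 = 167

167


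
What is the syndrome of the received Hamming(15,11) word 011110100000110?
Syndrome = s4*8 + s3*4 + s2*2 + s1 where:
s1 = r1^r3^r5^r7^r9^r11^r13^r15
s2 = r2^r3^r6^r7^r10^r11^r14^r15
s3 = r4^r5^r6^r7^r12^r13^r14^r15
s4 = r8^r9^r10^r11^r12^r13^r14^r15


s1=0, s2=0, s3=1, s4=0

Syndrome = 4 (error at position 4)


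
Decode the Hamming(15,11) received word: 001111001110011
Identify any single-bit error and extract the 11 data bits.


Syndrome = 13: error at position 13

Data: 11101110111 (corrected bit 13)


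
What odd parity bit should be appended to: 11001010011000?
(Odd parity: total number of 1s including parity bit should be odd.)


Number of 1s in data: 6
Parity bit: 1

1


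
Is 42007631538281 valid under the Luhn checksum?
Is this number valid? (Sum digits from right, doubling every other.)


Luhn sum = 49
49 mod 10 = 9

Invalid (Luhn sum mod 10 = 9)


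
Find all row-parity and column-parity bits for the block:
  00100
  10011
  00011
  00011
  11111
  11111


Row parities: 110011
Column parities: 10111

Row P: 110011, Col P: 10111, Corner: 0


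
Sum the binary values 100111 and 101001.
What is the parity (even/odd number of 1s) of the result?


100111 = 39
101001 = 41
Sum = 80 = 1010000
1s count = 2

even parity (2 ones in 1010000)


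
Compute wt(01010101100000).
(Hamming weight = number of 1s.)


Counting 1s in 01010101100000

5


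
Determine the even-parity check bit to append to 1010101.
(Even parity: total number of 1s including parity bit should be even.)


Number of 1s in data: 4
Parity bit: 0

0


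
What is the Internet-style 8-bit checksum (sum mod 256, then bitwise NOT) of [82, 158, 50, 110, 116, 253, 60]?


Sum = 829 mod 256 = 61
Complement = 194

194


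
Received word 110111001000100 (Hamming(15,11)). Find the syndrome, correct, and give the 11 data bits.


Syndrome = 0: no error detected

Data: 01101000100 (no errors)


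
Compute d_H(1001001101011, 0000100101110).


XOR: 1001101000101
Count of 1s: 6

6


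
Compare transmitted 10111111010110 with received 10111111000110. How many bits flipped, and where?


XOR: 00000000010000

1 error(s) at position(s): 9


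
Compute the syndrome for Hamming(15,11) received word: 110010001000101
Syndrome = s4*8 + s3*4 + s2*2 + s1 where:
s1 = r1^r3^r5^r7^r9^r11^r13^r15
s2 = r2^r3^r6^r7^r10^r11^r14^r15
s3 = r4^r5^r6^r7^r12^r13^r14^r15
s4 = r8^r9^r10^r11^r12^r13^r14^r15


s1=1, s2=0, s3=1, s4=1

Syndrome = 13 (error at position 13)


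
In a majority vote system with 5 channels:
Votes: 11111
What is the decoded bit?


Ones: 5 out of 5
Threshold: 3

1 (5/5 voted 1)


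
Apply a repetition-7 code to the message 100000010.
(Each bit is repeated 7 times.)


Each bit -> 7 copies

111111100000000000000000000000000000000000000000011111110000000


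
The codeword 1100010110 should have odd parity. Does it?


Number of 1s: 5

Yes, parity is correct (5 ones)


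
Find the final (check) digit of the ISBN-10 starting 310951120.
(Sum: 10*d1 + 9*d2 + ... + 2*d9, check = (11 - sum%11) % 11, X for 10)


Weighted sum: 147
147 mod 11 = 4

Check digit: 7


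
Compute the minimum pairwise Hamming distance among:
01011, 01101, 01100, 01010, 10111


Comparing all pairs, minimum distance: 1
Can detect 0 errors, correct 0 errors

1


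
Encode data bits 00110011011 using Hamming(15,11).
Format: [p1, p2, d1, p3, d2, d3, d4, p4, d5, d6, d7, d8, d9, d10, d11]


Parity bits: p1=1, p2=1, p3=1, p4=0

110101100011011


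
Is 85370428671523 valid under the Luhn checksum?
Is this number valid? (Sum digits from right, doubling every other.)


Luhn sum = 65
65 mod 10 = 5

Invalid (Luhn sum mod 10 = 5)


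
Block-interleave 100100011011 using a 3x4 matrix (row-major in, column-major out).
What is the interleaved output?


Matrix:
  1001
  0001
  1011
Read columns: 101000001111

101000001111


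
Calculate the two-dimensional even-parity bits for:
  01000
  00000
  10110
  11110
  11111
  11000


Row parities: 101010
Column parities: 00111

Row P: 101010, Col P: 00111, Corner: 1


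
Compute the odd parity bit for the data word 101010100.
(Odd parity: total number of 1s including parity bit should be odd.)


Number of 1s in data: 4
Parity bit: 1

1


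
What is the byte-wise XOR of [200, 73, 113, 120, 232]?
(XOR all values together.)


XOR chain: 200 ^ 73 ^ 113 ^ 120 ^ 232 = 96

96


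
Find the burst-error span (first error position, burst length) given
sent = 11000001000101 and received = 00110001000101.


XOR: 11110000000000

Burst at position 0, length 4


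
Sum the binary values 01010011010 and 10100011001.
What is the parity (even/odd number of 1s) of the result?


01010011010 = 666
10100011001 = 1305
Sum = 1971 = 11110110011
1s count = 8

even parity (8 ones in 11110110011)


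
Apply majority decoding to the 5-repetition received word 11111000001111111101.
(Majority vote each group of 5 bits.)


Groups: 11111, 00000, 11111, 11101
Majority votes: 1011

1011


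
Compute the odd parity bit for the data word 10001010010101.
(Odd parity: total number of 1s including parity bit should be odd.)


Number of 1s in data: 6
Parity bit: 1

1


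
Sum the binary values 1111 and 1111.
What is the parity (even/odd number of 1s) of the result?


1111 = 15
1111 = 15
Sum = 30 = 11110
1s count = 4

even parity (4 ones in 11110)


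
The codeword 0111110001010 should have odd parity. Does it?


Number of 1s: 7

Yes, parity is correct (7 ones)


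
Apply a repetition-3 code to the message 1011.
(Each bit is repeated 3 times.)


Each bit -> 3 copies

111000111111


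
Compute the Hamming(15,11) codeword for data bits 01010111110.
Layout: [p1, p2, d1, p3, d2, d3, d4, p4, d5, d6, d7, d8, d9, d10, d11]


Parity bits: p1=0, p2=0, p3=1, p4=1

000110110111110


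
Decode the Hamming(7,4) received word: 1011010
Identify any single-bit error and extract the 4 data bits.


Syndrome = 0: no error detected

Data: 1010 (no errors)


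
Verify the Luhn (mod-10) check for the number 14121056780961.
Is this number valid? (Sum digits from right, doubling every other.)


Luhn sum = 45
45 mod 10 = 5

Invalid (Luhn sum mod 10 = 5)


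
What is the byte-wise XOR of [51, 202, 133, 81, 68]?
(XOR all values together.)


XOR chain: 51 ^ 202 ^ 133 ^ 81 ^ 68 = 105

105


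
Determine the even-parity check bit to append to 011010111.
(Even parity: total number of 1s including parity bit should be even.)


Number of 1s in data: 6
Parity bit: 0

0


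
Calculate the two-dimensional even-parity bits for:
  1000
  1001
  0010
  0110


Row parities: 1010
Column parities: 0101

Row P: 1010, Col P: 0101, Corner: 0


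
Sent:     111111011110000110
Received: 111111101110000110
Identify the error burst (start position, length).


XOR: 000000110000000000

Burst at position 6, length 2


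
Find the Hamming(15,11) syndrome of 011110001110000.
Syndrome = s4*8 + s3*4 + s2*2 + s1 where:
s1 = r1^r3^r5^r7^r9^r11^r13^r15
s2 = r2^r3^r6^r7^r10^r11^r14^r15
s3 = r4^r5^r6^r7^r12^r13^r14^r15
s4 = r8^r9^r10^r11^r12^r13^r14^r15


s1=0, s2=0, s3=0, s4=1

Syndrome = 8 (error at position 8)


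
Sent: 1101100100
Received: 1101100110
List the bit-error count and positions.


XOR: 0000000010

1 error(s) at position(s): 8


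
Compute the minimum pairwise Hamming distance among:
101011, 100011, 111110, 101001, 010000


Comparing all pairs, minimum distance: 1
Can detect 0 errors, correct 0 errors

1


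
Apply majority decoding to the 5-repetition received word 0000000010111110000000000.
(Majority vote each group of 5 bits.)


Groups: 00000, 00010, 11111, 00000, 00000
Majority votes: 00100

00100


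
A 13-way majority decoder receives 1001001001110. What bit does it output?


Ones: 6 out of 13
Threshold: 7

0 (6/13 voted 1)


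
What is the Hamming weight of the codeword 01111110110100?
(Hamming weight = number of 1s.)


Counting 1s in 01111110110100

9


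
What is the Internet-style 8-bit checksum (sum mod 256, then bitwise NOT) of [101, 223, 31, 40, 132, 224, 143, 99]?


Sum = 993 mod 256 = 225
Complement = 30

30


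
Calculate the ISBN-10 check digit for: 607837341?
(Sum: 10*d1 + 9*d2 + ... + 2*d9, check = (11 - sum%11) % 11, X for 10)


Weighted sum: 251
251 mod 11 = 9

Check digit: 2


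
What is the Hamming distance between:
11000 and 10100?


XOR: 01100
Count of 1s: 2

2


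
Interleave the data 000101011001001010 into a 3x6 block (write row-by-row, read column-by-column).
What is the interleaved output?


Matrix:
  000101
  011001
  001010
Read columns: 000010011100001110

000010011100001110


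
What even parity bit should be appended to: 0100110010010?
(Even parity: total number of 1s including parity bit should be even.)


Number of 1s in data: 5
Parity bit: 1

1


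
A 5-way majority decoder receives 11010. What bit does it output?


Ones: 3 out of 5
Threshold: 3

1 (3/5 voted 1)


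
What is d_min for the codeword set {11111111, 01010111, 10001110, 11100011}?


Comparing all pairs, minimum distance: 3
Can detect 2 errors, correct 1 errors

3


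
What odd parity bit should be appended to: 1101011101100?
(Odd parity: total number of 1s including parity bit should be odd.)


Number of 1s in data: 8
Parity bit: 1

1


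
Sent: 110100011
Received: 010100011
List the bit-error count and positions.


XOR: 100000000

1 error(s) at position(s): 0


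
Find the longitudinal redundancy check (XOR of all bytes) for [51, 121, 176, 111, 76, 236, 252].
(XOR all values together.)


XOR chain: 51 ^ 121 ^ 176 ^ 111 ^ 76 ^ 236 ^ 252 = 201

201


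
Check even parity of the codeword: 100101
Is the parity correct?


Number of 1s: 3

No, parity error (3 ones)


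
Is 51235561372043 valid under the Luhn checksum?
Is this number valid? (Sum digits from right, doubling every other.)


Luhn sum = 47
47 mod 10 = 7

Invalid (Luhn sum mod 10 = 7)


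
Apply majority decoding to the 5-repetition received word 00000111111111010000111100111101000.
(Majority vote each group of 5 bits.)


Groups: 00000, 11111, 11110, 10000, 11110, 01111, 01000
Majority votes: 0110110

0110110


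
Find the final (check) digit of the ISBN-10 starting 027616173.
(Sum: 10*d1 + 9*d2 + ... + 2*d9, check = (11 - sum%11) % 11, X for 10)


Weighted sum: 183
183 mod 11 = 7

Check digit: 4


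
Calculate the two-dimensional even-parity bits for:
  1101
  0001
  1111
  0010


Row parities: 1101
Column parities: 0001

Row P: 1101, Col P: 0001, Corner: 1


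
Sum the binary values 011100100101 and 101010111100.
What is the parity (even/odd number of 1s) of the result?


011100100101 = 1829
101010111100 = 2748
Sum = 4577 = 1000111100001
1s count = 6

even parity (6 ones in 1000111100001)


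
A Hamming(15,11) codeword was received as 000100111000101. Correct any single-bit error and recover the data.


Syndrome = 0: no error detected

Data: 00011000101 (no errors)


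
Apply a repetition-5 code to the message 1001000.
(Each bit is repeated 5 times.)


Each bit -> 5 copies

11111000000000011111000000000000000


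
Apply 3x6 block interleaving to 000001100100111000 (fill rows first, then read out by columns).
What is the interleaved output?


Matrix:
  000001
  100100
  111000
Read columns: 011001001010000100

011001001010000100


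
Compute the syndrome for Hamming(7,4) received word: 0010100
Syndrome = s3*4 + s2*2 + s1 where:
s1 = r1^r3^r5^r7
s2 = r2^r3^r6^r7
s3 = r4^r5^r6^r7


s1=0, s2=1, s3=1

Syndrome = 6 (error at position 6)


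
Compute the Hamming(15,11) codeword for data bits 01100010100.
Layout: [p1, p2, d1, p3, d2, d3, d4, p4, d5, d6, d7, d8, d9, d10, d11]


Parity bits: p1=1, p2=0, p3=1, p4=0

100111000010100


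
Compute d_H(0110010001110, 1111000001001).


XOR: 1001010000111
Count of 1s: 6

6


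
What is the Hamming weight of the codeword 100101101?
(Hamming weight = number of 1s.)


Counting 1s in 100101101

5


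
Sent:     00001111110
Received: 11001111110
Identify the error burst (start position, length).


XOR: 11000000000

Burst at position 0, length 2


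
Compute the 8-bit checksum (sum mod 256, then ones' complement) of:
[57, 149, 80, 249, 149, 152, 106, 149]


Sum = 1091 mod 256 = 67
Complement = 188

188


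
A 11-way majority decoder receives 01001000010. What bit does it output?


Ones: 3 out of 11
Threshold: 6

0 (3/11 voted 1)


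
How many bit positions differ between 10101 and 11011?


XOR: 01110
Count of 1s: 3

3


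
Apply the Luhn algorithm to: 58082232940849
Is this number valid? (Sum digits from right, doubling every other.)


Luhn sum = 69
69 mod 10 = 9

Invalid (Luhn sum mod 10 = 9)


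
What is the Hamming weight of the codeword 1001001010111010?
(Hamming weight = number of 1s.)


Counting 1s in 1001001010111010

8


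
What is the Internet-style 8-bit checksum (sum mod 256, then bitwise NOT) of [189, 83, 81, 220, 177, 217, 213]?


Sum = 1180 mod 256 = 156
Complement = 99

99


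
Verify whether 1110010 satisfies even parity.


Number of 1s: 4

Yes, parity is correct (4 ones)


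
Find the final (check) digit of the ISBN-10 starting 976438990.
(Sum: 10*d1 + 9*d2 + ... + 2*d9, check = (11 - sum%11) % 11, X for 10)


Weighted sum: 350
350 mod 11 = 9

Check digit: 2


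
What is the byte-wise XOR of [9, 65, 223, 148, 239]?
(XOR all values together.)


XOR chain: 9 ^ 65 ^ 223 ^ 148 ^ 239 = 236

236


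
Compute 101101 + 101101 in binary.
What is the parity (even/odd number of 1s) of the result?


101101 = 45
101101 = 45
Sum = 90 = 1011010
1s count = 4

even parity (4 ones in 1011010)


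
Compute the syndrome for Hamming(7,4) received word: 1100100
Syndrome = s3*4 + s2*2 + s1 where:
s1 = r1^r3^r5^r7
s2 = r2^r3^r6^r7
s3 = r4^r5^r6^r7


s1=0, s2=1, s3=1

Syndrome = 6 (error at position 6)


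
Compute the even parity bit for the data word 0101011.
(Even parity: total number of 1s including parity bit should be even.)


Number of 1s in data: 4
Parity bit: 0

0


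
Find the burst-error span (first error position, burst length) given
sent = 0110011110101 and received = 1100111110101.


XOR: 1010100000000

Burst at position 0, length 5


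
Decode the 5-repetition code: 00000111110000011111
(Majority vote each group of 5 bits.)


Groups: 00000, 11111, 00000, 11111
Majority votes: 0101

0101


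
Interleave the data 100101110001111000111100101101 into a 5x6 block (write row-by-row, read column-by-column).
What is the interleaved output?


Matrix:
  100101
  110001
  111000
  111100
  101101
Read columns: 111110111000111100110000011001

111110111000111100110000011001


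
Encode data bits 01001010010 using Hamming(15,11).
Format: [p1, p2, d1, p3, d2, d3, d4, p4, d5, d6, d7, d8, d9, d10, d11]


Parity bits: p1=1, p2=0, p3=0, p4=1

100010011010010


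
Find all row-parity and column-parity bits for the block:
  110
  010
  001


Row parities: 011
Column parities: 101

Row P: 011, Col P: 101, Corner: 0


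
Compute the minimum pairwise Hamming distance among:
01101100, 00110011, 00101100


Comparing all pairs, minimum distance: 1
Can detect 0 errors, correct 0 errors

1


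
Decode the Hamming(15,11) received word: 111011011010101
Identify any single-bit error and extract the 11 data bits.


Syndrome = 11: error at position 11

Data: 11101000101 (corrected bit 11)


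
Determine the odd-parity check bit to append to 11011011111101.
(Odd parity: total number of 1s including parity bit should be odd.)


Number of 1s in data: 11
Parity bit: 0

0


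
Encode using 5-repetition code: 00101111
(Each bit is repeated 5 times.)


Each bit -> 5 copies

0000000000111110000011111111111111111111


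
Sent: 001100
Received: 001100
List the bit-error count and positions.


XOR: 000000

0 errors (received matches sent)


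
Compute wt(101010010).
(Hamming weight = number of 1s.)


Counting 1s in 101010010

4


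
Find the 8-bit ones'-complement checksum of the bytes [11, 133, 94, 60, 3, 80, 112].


Sum = 493 mod 256 = 237
Complement = 18

18


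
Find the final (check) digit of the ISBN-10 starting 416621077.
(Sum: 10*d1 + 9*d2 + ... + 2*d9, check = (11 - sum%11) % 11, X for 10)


Weighted sum: 191
191 mod 11 = 4

Check digit: 7


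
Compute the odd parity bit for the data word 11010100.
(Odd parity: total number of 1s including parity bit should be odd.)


Number of 1s in data: 4
Parity bit: 1

1


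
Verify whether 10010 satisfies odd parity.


Number of 1s: 2

No, parity error (2 ones)


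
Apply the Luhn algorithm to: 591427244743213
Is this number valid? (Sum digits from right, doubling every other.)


Luhn sum = 66
66 mod 10 = 6

Invalid (Luhn sum mod 10 = 6)


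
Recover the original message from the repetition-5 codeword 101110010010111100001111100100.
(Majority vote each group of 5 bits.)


Groups: 10111, 00100, 10111, 10000, 11111, 00100
Majority votes: 101010

101010


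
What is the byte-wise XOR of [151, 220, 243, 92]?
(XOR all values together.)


XOR chain: 151 ^ 220 ^ 243 ^ 92 = 228

228


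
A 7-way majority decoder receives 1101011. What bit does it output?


Ones: 5 out of 7
Threshold: 4

1 (5/7 voted 1)
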